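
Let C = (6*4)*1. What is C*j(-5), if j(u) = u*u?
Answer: 600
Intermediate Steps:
j(u) = u²
C = 24 (C = 24*1 = 24)
C*j(-5) = 24*(-5)² = 24*25 = 600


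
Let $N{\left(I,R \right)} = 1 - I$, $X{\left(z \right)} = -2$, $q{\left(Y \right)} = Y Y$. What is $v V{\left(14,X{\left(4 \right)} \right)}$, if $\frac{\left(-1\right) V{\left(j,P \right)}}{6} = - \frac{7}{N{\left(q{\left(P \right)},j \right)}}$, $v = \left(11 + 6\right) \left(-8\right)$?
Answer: $1904$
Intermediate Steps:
$q{\left(Y \right)} = Y^{2}$
$v = -136$ ($v = 17 \left(-8\right) = -136$)
$V{\left(j,P \right)} = \frac{42}{1 - P^{2}}$ ($V{\left(j,P \right)} = - 6 \left(- \frac{7}{1 - P^{2}}\right) = \frac{42}{1 - P^{2}}$)
$v V{\left(14,X{\left(4 \right)} \right)} = - 136 \left(- \frac{42}{-1 + \left(-2\right)^{2}}\right) = - 136 \left(- \frac{42}{-1 + 4}\right) = - 136 \left(- \frac{42}{3}\right) = - 136 \left(\left(-42\right) \frac{1}{3}\right) = \left(-136\right) \left(-14\right) = 1904$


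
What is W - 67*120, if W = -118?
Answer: -8158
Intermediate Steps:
W - 67*120 = -118 - 67*120 = -118 - 8040 = -8158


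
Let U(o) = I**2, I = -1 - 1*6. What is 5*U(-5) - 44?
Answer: 201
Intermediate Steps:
I = -7 (I = -1 - 6 = -7)
U(o) = 49 (U(o) = (-7)**2 = 49)
5*U(-5) - 44 = 5*49 - 44 = 245 - 44 = 201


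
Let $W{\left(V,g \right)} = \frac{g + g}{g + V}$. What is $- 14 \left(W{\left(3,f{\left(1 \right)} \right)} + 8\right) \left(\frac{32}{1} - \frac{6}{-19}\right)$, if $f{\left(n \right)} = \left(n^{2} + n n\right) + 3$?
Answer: $- \frac{79513}{19} \approx -4184.9$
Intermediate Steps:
$f{\left(n \right)} = 3 + 2 n^{2}$ ($f{\left(n \right)} = \left(n^{2} + n^{2}\right) + 3 = 2 n^{2} + 3 = 3 + 2 n^{2}$)
$W{\left(V,g \right)} = \frac{2 g}{V + g}$
$- 14 \left(W{\left(3,f{\left(1 \right)} \right)} + 8\right) \left(\frac{32}{1} - \frac{6}{-19}\right) = - 14 \left(\frac{2 \left(3 + 2 \cdot 1^{2}\right)}{3 + \left(3 + 2 \cdot 1^{2}\right)} + 8\right) \left(\frac{32}{1} - \frac{6}{-19}\right) = - 14 \left(\frac{2 \left(3 + 2 \cdot 1\right)}{3 + \left(3 + 2 \cdot 1\right)} + 8\right) \left(32 \cdot 1 - - \frac{6}{19}\right) = - 14 \left(\frac{2 \left(3 + 2\right)}{3 + \left(3 + 2\right)} + 8\right) \left(32 + \frac{6}{19}\right) = - 14 \left(2 \cdot 5 \frac{1}{3 + 5} + 8\right) \frac{614}{19} = - 14 \left(2 \cdot 5 \cdot \frac{1}{8} + 8\right) \frac{614}{19} = - 14 \left(\frac{5}{4} + 8\right) \frac{614}{19} = \left(-14\right) \frac{37}{4} \cdot \frac{614}{19} = \left(- \frac{259}{2}\right) \frac{614}{19} = - \frac{79513}{19}$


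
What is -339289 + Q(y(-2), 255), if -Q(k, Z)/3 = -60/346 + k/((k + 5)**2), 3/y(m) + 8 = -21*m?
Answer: -10154565217/29929 ≈ -3.3929e+5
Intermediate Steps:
y(m) = 3/(-8 - 21*m)
Q(k, Z) = 90/173 - 3*k/(5 + k)**2 (Q(k, Z) = -3*(-60/346 + k/((k + 5)**2)) = -3*(-60*1/346 + k/((5 + k)**2)) = -3*(-30/173 + k/(5 + k)**2) = 90/173 - 3*k/(5 + k)**2)
-339289 + Q(y(-2), 255) = -339289 + (90/173 - 3*(-3/(8 + 21*(-2)))/(5 - 3/(8 + 21*(-2)))**2) = -339289 + (90/173 - 3*(-3/(8 - 42))/(5 - 3/(8 - 42))**2) = -339289 + (90/173 - 3*(-3/(-34))/(5 - 3/(-34))**2) = -339289 + (90/173 - 3*(-3*(-1/34))/(5 - 3*(-1/34))**2) = -339289 + (90/173 - 3*3/34/(5 + 3/34)**2) = -339289 + (90/173 - 3*3/34/(173/34)**2) = -339289 + (90/173 - 3*3/34*1156/29929) = -339289 + (90/173 - 306/29929) = -339289 + 15264/29929 = -10154565217/29929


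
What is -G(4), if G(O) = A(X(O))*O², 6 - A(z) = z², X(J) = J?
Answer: 160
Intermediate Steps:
A(z) = 6 - z²
G(O) = O²*(6 - O²) (G(O) = (6 - O²)*O² = O²*(6 - O²))
-G(4) = -4²*(6 - 1*4²) = -16*(6 - 1*16) = -16*(6 - 16) = -16*(-10) = -1*(-160) = 160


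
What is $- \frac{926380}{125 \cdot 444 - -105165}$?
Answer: $- \frac{185276}{32133} \approx -5.7659$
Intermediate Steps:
$- \frac{926380}{125 \cdot 444 - -105165} = - \frac{926380}{55500 + 105165} = - \frac{926380}{160665} = \left(-926380\right) \frac{1}{160665} = - \frac{185276}{32133}$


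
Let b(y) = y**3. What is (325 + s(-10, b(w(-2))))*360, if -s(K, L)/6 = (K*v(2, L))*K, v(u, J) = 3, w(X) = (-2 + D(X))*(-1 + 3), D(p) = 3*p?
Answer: -531000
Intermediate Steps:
w(X) = -4 + 6*X (w(X) = (-2 + 3*X)*(-1 + 3) = (-2 + 3*X)*2 = -4 + 6*X)
s(K, L) = -18*K**2 (s(K, L) = -6*K*3*K = -6*3*K*K = -18*K**2)
(325 + s(-10, b(w(-2))))*360 = (325 - 18*(-10)**2)*360 = (325 - 18*100)*360 = (325 - 1800)*360 = -1475*360 = -531000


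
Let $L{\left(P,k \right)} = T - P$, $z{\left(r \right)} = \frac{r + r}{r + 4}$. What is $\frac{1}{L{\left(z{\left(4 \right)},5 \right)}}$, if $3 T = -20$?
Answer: $- \frac{3}{23} \approx -0.13043$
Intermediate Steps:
$T = - \frac{20}{3}$ ($T = \frac{1}{3} \left(-20\right) = - \frac{20}{3} \approx -6.6667$)
$z{\left(r \right)} = \frac{2 r}{4 + r}$
$L{\left(P,k \right)} = - \frac{20}{3} - P$
$\frac{1}{L{\left(z{\left(4 \right)},5 \right)}} = \frac{1}{- \frac{20}{3} - 2 \cdot 4 \frac{1}{4 + 4}} = \frac{1}{- \frac{20}{3} - 2 \cdot 4 \cdot \frac{1}{8}} = \frac{1}{- \frac{20}{3} - 1} = \frac{1}{- \frac{23}{3}} = - \frac{3}{23}$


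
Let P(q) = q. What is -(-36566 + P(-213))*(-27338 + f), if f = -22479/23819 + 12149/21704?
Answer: -519799743855229067/516967576 ≈ -1.0055e+9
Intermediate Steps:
f = -198507185/516967576 (f = -22479*1/23819 + 12149*(1/21704) = -22479/23819 + 12149/21704 = -198507185/516967576 ≈ -0.38398)
-(-36566 + P(-213))*(-27338 + f) = -(-36566 - 213)*(-27338 - 198507185/516967576) = -(-36779)*(-14133058099873)/516967576 = -1*519799743855229067/516967576 = -519799743855229067/516967576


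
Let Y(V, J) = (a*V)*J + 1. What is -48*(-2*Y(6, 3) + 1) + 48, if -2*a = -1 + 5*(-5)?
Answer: 22560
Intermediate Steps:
a = 13 (a = -(-1 + 5*(-5))/2 = -(-1 - 25)/2 = -1/2*(-26) = 13)
Y(V, J) = 1 + 13*J*V (Y(V, J) = (13*V)*J + 1 = 13*J*V + 1 = 1 + 13*J*V)
-48*(-2*Y(6, 3) + 1) + 48 = -48*(-2*(1 + 13*3*6) + 1) + 48 = -48*(-2*(1 + 234) + 1) + 48 = -48*(-2*235 + 1) + 48 = -48*(-470 + 1) + 48 = -48*(-469) + 48 = 22512 + 48 = 22560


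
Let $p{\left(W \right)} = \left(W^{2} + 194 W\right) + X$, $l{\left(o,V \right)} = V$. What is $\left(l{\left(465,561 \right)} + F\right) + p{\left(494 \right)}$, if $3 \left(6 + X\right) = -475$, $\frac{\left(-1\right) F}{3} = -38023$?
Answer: $\frac{1363013}{3} \approx 4.5434 \cdot 10^{5}$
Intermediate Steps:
$F = 114069$ ($F = \left(-3\right) \left(-38023\right) = 114069$)
$X = - \frac{493}{3}$ ($X = -6 + \frac{1}{3} \left(-475\right) = -6 - \frac{475}{3} = - \frac{493}{3} \approx -164.33$)
$p{\left(W \right)} = - \frac{493}{3} + W^{2} + 194 W$ ($p{\left(W \right)} = \left(W^{2} + 194 W\right) - \frac{493}{3} = - \frac{493}{3} + W^{2} + 194 W$)
$\left(l{\left(465,561 \right)} + F\right) + p{\left(494 \right)} = \left(561 + 114069\right) + \left(- \frac{493}{3} + 494^{2} + 194 \cdot 494\right) = 114630 + \left(- \frac{493}{3} + 244036 + 95836\right) = 114630 + \frac{1019123}{3} = \frac{1363013}{3}$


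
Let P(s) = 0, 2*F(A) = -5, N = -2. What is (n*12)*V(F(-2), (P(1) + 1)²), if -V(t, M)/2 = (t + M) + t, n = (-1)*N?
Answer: 192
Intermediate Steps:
F(A) = -5/2 (F(A) = (½)*(-5) = -5/2)
n = 2 (n = -1*(-2) = 2)
V(t, M) = -4*t - 2*M (V(t, M) = -2*((t + M) + t) = -2*((M + t) + t) = -2*(M + 2*t) = -4*t - 2*M)
(n*12)*V(F(-2), (P(1) + 1)²) = (2*12)*(-4*(-5/2) - 2*(0 + 1)²) = 24*(10 - 2*1²) = 24*(10 - 2*1) = 24*(10 - 2) = 24*8 = 192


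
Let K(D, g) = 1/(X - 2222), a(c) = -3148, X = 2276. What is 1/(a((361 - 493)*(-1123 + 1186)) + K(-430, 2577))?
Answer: -54/169991 ≈ -0.00031766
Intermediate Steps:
K(D, g) = 1/54 (K(D, g) = 1/(2276 - 2222) = 1/54)
1/(a((361 - 493)*(-1123 + 1186)) + K(-430, 2577)) = 1/(-3148 + 1/54) = 1/(-169991/54) = -54/169991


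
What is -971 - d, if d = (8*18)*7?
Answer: -1979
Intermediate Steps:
d = 1008 (d = 144*7 = 1008)
-971 - d = -971 - 1*1008 = -971 - 1008 = -1979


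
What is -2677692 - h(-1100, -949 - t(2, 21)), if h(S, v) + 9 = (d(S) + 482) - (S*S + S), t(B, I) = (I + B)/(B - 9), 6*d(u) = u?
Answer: -4407245/3 ≈ -1.4691e+6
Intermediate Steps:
d(u) = u/6
t(B, I) = (B + I)/(-9 + B)
h(S, v) = 473 - S² - 5*S/6 (h(S, v) = -9 + ((S/6 + 482) - (S*S + S)) = -9 + ((482 + S/6) - (S² + S)) = -9 + ((482 + S/6) - (S + S²)) = -9 + ((482 + S/6) + (-S - S²)) = -9 + (482 - S² - 5*S/6) = 473 - S² - 5*S/6)
-2677692 - h(-1100, -949 - t(2, 21)) = -2677692 - (473 - 1*(-1100)² - ⅚*(-1100)) = -2677692 - (473 - 1*1210000 + 2750/3) = -2677692 - (473 - 1210000 + 2750/3) = -2677692 - 1*(-3625831/3) = -2677692 + 3625831/3 = -4407245/3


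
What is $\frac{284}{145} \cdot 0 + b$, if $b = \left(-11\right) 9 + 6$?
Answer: $-93$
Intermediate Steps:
$b = -93$ ($b = -99 + 6 = -93$)
$\frac{284}{145} \cdot 0 + b = \frac{284}{145} \cdot 0 - 93 = 0 - 93 = -93$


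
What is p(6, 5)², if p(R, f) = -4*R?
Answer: 576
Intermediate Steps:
p(6, 5)² = (-4*6)² = (-24)² = 576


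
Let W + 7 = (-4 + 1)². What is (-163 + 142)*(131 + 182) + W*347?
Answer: -5879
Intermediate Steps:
W = 2 (W = -7 + (-4 + 1)² = -7 + (-3)² = -7 + 9 = 2)
(-163 + 142)*(131 + 182) + W*347 = (-163 + 142)*(131 + 182) + 2*347 = -21*313 + 694 = -6573 + 694 = -5879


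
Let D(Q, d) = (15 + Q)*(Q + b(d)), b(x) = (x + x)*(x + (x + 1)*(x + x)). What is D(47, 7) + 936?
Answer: 107142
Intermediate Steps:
b(x) = 2*x*(x + 2*x*(1 + x)) (b(x) = (2*x)*(x + (1 + x)*(2*x)) = (2*x)*(x + 2*x*(1 + x)) = 2*x*(x + 2*x*(1 + x)))
D(Q, d) = (15 + Q)*(Q + d²*(6 + 4*d))
D(47, 7) + 936 = (47² + 15*47 + 7²*(90 + 60*7) + 2*47*7²*(3 + 2*7)) + 936 = (2209 + 705 + 49*(90 + 420) + 2*47*49*(3 + 14)) + 936 = (2209 + 705 + 49*510 + 2*47*49*17) + 936 = (2209 + 705 + 24990 + 78302) + 936 = 106206 + 936 = 107142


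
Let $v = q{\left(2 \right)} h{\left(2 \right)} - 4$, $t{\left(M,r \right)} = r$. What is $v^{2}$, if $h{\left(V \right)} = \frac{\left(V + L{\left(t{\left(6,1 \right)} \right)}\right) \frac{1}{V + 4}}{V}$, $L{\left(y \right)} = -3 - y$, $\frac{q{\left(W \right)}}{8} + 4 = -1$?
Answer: $\frac{64}{9} \approx 7.1111$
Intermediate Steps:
$q{\left(W \right)} = -40$ ($q{\left(W \right)} = -32 + 8 \left(-1\right) = -32 - 8 = -40$)
$h{\left(V \right)} = \frac{-4 + V}{V \left(4 + V\right)}$ ($h{\left(V \right)} = \frac{\left(V - 4\right) \frac{1}{V + 4}}{V} = \frac{\left(V - 4\right) \frac{1}{4 + V}}{V} = \frac{\left(-4 + V\right) \frac{1}{4 + V}}{V} = \frac{\frac{1}{4 + V} \left(-4 + V\right)}{V} = \frac{-4 + V}{V \left(4 + V\right)}$)
$v = \frac{8}{3}$ ($v = - 40 \frac{-4 + 2}{2 \left(4 + 2\right)} - 4 = - 40 \cdot \frac{1}{2} \cdot \frac{1}{6} \left(-2\right) - 4 = \left(-40\right) \left(- \frac{1}{6}\right) - 4 = \frac{20}{3} - 4 = \frac{8}{3} \approx 2.6667$)
$v^{2} = \left(\frac{8}{3}\right)^{2} = \frac{64}{9}$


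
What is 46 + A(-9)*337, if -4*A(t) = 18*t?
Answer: 27389/2 ≈ 13695.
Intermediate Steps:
A(t) = -9*t/2
46 + A(-9)*337 = 46 - 9/2*(-9)*337 = 46 + (81/2)*337 = 46 + 27297/2 = 27389/2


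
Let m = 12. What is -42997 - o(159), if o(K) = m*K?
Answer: -44905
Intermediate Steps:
o(K) = 12*K
-42997 - o(159) = -42997 - 12*159 = -42997 - 1*1908 = -42997 - 1908 = -44905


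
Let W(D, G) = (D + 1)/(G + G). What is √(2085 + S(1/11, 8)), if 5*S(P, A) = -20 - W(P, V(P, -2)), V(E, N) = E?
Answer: √51995/5 ≈ 45.605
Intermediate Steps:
W(D, G) = (1 + D)/(2*G) (W(D, G) = (1 + D)/((2*G)) = (1 + D)*(1/(2*G)) = (1 + D)/(2*G))
S(P, A) = -4 - (1 + P)/(10*P) (S(P, A) = (-20 - (1 + P)/(2*P))/5 = -4 - (1 + P)/(10*P))
√(2085 + S(1/11, 8)) = √(2085 + (-1 - 41/11)/(10*(1/11))) = √(2085 + (-1 - 41*1/11)/(10*(1/11))) = √(2085 + (⅒)*11*(-1 - 41/11)) = √(2085 + (⅒)*11*(-52/11)) = √(2085 - 26/5) = √(10399/5) = √51995/5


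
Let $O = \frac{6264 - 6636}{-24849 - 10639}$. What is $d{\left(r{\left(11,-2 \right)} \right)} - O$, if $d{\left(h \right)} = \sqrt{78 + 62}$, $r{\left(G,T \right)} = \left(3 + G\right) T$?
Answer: $- \frac{93}{8872} + 2 \sqrt{35} \approx 11.822$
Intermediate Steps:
$r{\left(G,T \right)} = T \left(3 + G\right)$
$d{\left(h \right)} = 2 \sqrt{35}$ ($d{\left(h \right)} = \sqrt{140} = 2 \sqrt{35}$)
$O = \frac{93}{8872}$ ($O = - \frac{372}{-35488} = \left(-372\right) \left(- \frac{1}{35488}\right) = \frac{93}{8872} \approx 0.010482$)
$d{\left(r{\left(11,-2 \right)} \right)} - O = 2 \sqrt{35} - \frac{93}{8872} = - \frac{93}{8872} + 2 \sqrt{35}$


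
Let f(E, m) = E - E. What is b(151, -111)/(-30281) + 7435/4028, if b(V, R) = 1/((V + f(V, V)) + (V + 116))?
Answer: 2476531479/1341690548 ≈ 1.8458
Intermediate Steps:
f(E, m) = 0
b(V, R) = 1/(116 + 2*V) (b(V, R) = 1/((V + 0) + (V + 116)) = 1/(V + (116 + V)) = 1/(116 + 2*V))
b(151, -111)/(-30281) + 7435/4028 = (1/(2*(58 + 151)))/(-30281) + 7435/4028 = ((½)/209)*(-1/30281) + 7435*(1/4028) = ((½)*(1/209))*(-1/30281) + 7435/4028 = (1/418)*(-1/30281) + 7435/4028 = -1/12657458 + 7435/4028 = 2476531479/1341690548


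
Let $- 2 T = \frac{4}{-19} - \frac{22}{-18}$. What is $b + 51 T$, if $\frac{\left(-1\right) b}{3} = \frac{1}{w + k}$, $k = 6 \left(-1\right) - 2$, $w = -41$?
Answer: $- \frac{143767}{5586} \approx -25.737$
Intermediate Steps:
$T = - \frac{173}{342}$ ($T = - \frac{\frac{4}{-19} - \frac{22}{-18}}{2} = - \frac{4 \left(- \frac{1}{19}\right) - - \frac{11}{9}}{2} = - \frac{- \frac{4}{19} + \frac{11}{9}}{2} = \left(- \frac{1}{2}\right) \frac{173}{171} = - \frac{173}{342} \approx -0.50585$)
$k = -8$ ($k = -6 - 2 = -8$)
$b = \frac{3}{49}$ ($b = - \frac{3}{-41 - 8} = - \frac{3}{-49} = \left(-3\right) \left(- \frac{1}{49}\right) = \frac{3}{49} \approx 0.061224$)
$b + 51 T = \frac{3}{49} + 51 \left(- \frac{173}{342}\right) = \frac{3}{49} - \frac{2941}{114} = - \frac{143767}{5586}$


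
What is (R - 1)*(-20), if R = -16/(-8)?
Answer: -20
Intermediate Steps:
R = 2 (R = -16*(-1/8) = 2)
(R - 1)*(-20) = (2 - 1)*(-20) = 1*(-20) = -20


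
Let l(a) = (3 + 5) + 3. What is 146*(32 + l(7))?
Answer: 6278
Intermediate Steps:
l(a) = 11 (l(a) = 8 + 3 = 11)
146*(32 + l(7)) = 146*(32 + 11) = 146*43 = 6278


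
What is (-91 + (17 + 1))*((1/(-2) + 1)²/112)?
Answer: -73/448 ≈ -0.16295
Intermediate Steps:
(-91 + (17 + 1))*((1/(-2) + 1)²/112) = (-91 + 18)*((-½ + 1)²*(1/112)) = -73*(½)²/112 = -73/(4*112) = -73*1/448 = -73/448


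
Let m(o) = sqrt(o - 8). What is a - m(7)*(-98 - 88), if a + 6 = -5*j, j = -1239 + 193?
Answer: 5224 + 186*I ≈ 5224.0 + 186.0*I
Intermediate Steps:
m(o) = sqrt(-8 + o)
j = -1046
a = 5224 (a = -6 - 5*(-1046) = -6 + 5230 = 5224)
a - m(7)*(-98 - 88) = 5224 - sqrt(-8 + 7)*(-98 - 88) = 5224 - sqrt(-1)*(-186) = 5224 - I*(-186) = 5224 - (-186)*I = 5224 + 186*I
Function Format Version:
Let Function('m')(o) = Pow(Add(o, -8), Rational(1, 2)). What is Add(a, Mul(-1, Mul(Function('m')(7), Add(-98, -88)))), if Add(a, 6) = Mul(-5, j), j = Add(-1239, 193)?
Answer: Add(5224, Mul(186, I)) ≈ Add(5224.0, Mul(186.00, I))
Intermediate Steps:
Function('m')(o) = Pow(Add(-8, o), Rational(1, 2))
j = -1046
a = 5224 (a = Add(-6, Mul(-5, -1046)) = Add(-6, 5230) = 5224)
Add(a, Mul(-1, Mul(Function('m')(7), Add(-98, -88)))) = Add(5224, Mul(-1, Mul(Pow(Add(-8, 7), Rational(1, 2)), Add(-98, -88)))) = Add(5224, Mul(-1, Mul(Pow(-1, Rational(1, 2)), -186))) = Add(5224, Mul(-1, Mul(I, -186))) = Add(5224, Mul(-1, Mul(-186, I))) = Add(5224, Mul(186, I))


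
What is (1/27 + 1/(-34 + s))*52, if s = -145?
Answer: 7904/4833 ≈ 1.6354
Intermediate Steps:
(1/27 + 1/(-34 + s))*52 = (1/27 + 1/(-34 - 145))*52 = (1/27 + 1/(-179))*52 = (1/27 - 1/179)*52 = (152/4833)*52 = 7904/4833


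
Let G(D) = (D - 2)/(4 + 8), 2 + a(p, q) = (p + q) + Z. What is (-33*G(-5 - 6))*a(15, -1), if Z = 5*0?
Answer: 429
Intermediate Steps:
Z = 0
a(p, q) = -2 + p + q (a(p, q) = -2 + ((p + q) + 0) = -2 + (p + q) = -2 + p + q)
G(D) = -⅙ + D/12 (G(D) = (-2 + D)/12 = (-2 + D)*(1/12) = -⅙ + D/12)
(-33*G(-5 - 6))*a(15, -1) = (-33*(-⅙ + (-5 - 6)/12))*(-2 + 15 - 1) = -33*(-⅙ + (1/12)*(-11))*12 = -33*(-⅙ - 11/12)*12 = -33*(-13/12)*12 = (143/4)*12 = 429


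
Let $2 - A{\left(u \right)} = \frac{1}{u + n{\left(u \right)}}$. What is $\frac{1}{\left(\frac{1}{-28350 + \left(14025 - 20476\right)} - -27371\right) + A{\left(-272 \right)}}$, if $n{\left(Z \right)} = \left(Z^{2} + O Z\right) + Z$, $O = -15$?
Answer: $\frac{2697773520}{73846154450639} \approx 3.6532 \cdot 10^{-5}$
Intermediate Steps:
$n{\left(Z \right)} = Z^{2} - 14 Z$ ($n{\left(Z \right)} = \left(Z^{2} - 15 Z\right) + Z = Z^{2} - 14 Z$)
$A{\left(u \right)} = 2 - \frac{1}{u + u \left(-14 + u\right)}$
$\frac{1}{\left(\frac{1}{-28350 + \left(14025 - 20476\right)} - -27371\right) + A{\left(-272 \right)}} = \frac{1}{\left(\frac{1}{-28350 + \left(14025 - 20476\right)} - -27371\right) + \frac{-1 - -7072 + 2 \left(-272\right)^{2}}{\left(-272\right) \left(-13 - 272\right)}} = \frac{1}{\left(\frac{1}{-28350 + \left(14025 - 20476\right)} + 27371\right) - \frac{-1 + 7072 + 2 \cdot 73984}{272 \left(-285\right)}} = \frac{1}{\left(\frac{1}{-28350 - 6451} + 27371\right) - - \frac{-1 + 7072 + 147968}{77520}} = \frac{1}{\left(\frac{1}{-34801} + 27371\right) - \left(- \frac{1}{77520}\right) 155039} = \frac{1}{\left(- \frac{1}{34801} + 27371\right) + \frac{155039}{77520}} = \frac{1}{\frac{952538170}{34801} + \frac{155039}{77520}} = \frac{1}{\frac{73846154450639}{2697773520}} = \frac{2697773520}{73846154450639}$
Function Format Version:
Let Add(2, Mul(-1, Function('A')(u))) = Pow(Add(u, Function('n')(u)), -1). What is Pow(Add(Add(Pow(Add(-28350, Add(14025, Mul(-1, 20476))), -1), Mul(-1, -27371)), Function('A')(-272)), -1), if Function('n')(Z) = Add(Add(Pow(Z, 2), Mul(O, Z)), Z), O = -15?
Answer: Rational(2697773520, 73846154450639) ≈ 3.6532e-5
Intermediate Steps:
Function('n')(Z) = Add(Pow(Z, 2), Mul(-14, Z)) (Function('n')(Z) = Add(Add(Pow(Z, 2), Mul(-15, Z)), Z) = Add(Pow(Z, 2), Mul(-14, Z)))
Function('A')(u) = Add(2, Mul(-1, Pow(Add(u, Mul(u, Add(-14, u))), -1)))
Pow(Add(Add(Pow(Add(-28350, Add(14025, Mul(-1, 20476))), -1), Mul(-1, -27371)), Function('A')(-272)), -1) = Pow(Add(Add(Pow(Add(-28350, Add(14025, Mul(-1, 20476))), -1), Mul(-1, -27371)), Mul(Pow(-272, -1), Pow(Add(-13, -272), -1), Add(-1, Mul(-26, -272), Mul(2, Pow(-272, 2))))), -1) = Pow(Add(Add(Pow(Add(-28350, Add(14025, -20476)), -1), 27371), Mul(Rational(-1, 272), Pow(-285, -1), Add(-1, 7072, Mul(2, 73984)))), -1) = Pow(Add(Add(Pow(Add(-28350, -6451), -1), 27371), Mul(Rational(-1, 272), Rational(-1, 285), Add(-1, 7072, 147968))), -1) = Pow(Add(Add(Pow(-34801, -1), 27371), Mul(Rational(-1, 272), Rational(-1, 285), 155039)), -1) = Pow(Add(Add(Rational(-1, 34801), 27371), Rational(155039, 77520)), -1) = Pow(Add(Rational(952538170, 34801), Rational(155039, 77520)), -1) = Pow(Rational(73846154450639, 2697773520), -1) = Rational(2697773520, 73846154450639)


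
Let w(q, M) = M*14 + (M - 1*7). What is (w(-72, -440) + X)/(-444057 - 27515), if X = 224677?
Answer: -109035/235786 ≈ -0.46243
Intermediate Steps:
w(q, M) = -7 + 15*M (w(q, M) = 14*M + (M - 7) = 14*M + (-7 + M) = -7 + 15*M)
(w(-72, -440) + X)/(-444057 - 27515) = ((-7 + 15*(-440)) + 224677)/(-444057 - 27515) = ((-7 - 6600) + 224677)/(-471572) = (-6607 + 224677)*(-1/471572) = 218070*(-1/471572) = -109035/235786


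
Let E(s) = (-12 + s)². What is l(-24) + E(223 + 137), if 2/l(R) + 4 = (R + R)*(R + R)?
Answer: 139269601/1150 ≈ 1.2110e+5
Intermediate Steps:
l(R) = 2/(-4 + 4*R²) (l(R) = 2/(-4 + (R + R)*(R + R)) = 2/(-4 + (2*R)*(2*R)) = 2/(-4 + 4*R²))
l(-24) + E(223 + 137) = 1/(2*(-1 + (-24)²)) + (-12 + (223 + 137))² = 1/(2*(-1 + 576)) + (-12 + 360)² = (½)/575 + 348² = (½)*(1/575) + 121104 = 1/1150 + 121104 = 139269601/1150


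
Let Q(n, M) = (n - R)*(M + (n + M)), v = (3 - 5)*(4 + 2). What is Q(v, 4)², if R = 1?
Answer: 2704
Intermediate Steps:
v = -12 (v = -2*6 = -12)
Q(n, M) = (-1 + n)*(n + 2*M) (Q(n, M) = (n - 1*1)*(M + (n + M)) = (n - 1)*(M + (M + n)) = (-1 + n)*(n + 2*M))
Q(v, 4)² = ((-12)² - 1*(-12) - 2*4 + 2*4*(-12))² = (144 + 12 - 8 - 96)² = 52² = 2704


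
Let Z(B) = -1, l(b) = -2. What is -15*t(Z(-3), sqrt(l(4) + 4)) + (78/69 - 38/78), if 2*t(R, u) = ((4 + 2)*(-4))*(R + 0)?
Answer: -160883/897 ≈ -179.36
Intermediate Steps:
t(R, u) = -12*R (t(R, u) = (((4 + 2)*(-4))*(R + 0))/2 = ((6*(-4))*R)/2 = (-24*R)/2 = -12*R)
-15*t(Z(-3), sqrt(l(4) + 4)) + (78/69 - 38/78) = -(-180)*(-1) + (78/69 - 38/78) = -15*12 + (78*(1/69) - 38*1/78) = -180 + (26/23 - 19/39) = -180 + 577/897 = -160883/897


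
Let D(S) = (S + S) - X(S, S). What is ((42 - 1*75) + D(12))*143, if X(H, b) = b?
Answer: -3003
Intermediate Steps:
D(S) = S (D(S) = (S + S) - S = 2*S - S = S)
((42 - 1*75) + D(12))*143 = ((42 - 1*75) + 12)*143 = ((42 - 75) + 12)*143 = (-33 + 12)*143 = -21*143 = -3003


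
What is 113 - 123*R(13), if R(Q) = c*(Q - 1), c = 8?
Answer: -11695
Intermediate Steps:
R(Q) = -8 + 8*Q (R(Q) = 8*(Q - 1) = 8*(-1 + Q) = -8 + 8*Q)
113 - 123*R(13) = 113 - 123*(-8 + 8*13) = 113 - 123*(-8 + 104) = 113 - 123*96 = 113 - 11808 = -11695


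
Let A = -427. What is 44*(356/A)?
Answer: -15664/427 ≈ -36.684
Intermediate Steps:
44*(356/A) = 44*(356/(-427)) = 44*(356*(-1/427)) = 44*(-356/427) = -15664/427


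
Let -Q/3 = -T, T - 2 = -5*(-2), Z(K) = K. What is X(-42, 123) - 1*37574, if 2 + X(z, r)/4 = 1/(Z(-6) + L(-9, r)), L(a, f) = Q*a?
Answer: -6201032/165 ≈ -37582.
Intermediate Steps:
T = 12 (T = 2 - 5*(-2) = 2 + 10 = 12)
Q = 36 (Q = -(-3)*12 = -3*(-12) = 36)
L(a, f) = 36*a
X(z, r) = -1322/165 (X(z, r) = -8 + 4/(-6 + 36*(-9)) = -8 + 4/(-6 - 324) = -8 + 4/(-330) = -8 + 4*(-1/330) = -8 - 2/165 = -1322/165)
X(-42, 123) - 1*37574 = -1322/165 - 1*37574 = -1322/165 - 37574 = -6201032/165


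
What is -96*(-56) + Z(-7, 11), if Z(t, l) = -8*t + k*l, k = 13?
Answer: 5575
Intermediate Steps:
Z(t, l) = -8*t + 13*l
-96*(-56) + Z(-7, 11) = -96*(-56) + (-8*(-7) + 13*11) = 5376 + (56 + 143) = 5376 + 199 = 5575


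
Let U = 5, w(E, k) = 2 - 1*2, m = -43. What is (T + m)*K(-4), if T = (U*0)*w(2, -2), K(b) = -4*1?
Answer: 172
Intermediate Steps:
K(b) = -4
w(E, k) = 0 (w(E, k) = 2 - 2 = 0)
T = 0 (T = (5*0)*0 = 0*0 = 0)
(T + m)*K(-4) = (0 - 43)*(-4) = -43*(-4) = 172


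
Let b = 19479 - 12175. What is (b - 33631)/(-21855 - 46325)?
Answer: 3761/9740 ≈ 0.38614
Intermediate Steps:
b = 7304
(b - 33631)/(-21855 - 46325) = (7304 - 33631)/(-21855 - 46325) = -26327/(-68180) = -26327*(-1/68180) = 3761/9740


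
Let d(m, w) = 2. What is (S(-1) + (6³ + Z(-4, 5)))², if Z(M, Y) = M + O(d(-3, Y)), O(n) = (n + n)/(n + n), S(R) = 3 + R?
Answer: 46225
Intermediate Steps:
O(n) = 1 (O(n) = (2*n)/((2*n)) = (2*n)*(1/(2*n)) = 1)
Z(M, Y) = 1 + M (Z(M, Y) = M + 1 = 1 + M)
(S(-1) + (6³ + Z(-4, 5)))² = ((3 - 1) + (6³ + (1 - 4)))² = (2 + (216 - 3))² = (2 + 213)² = 215² = 46225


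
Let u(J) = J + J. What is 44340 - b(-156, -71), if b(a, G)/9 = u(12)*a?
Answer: 78036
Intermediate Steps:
u(J) = 2*J
b(a, G) = 216*a (b(a, G) = 9*((2*12)*a) = 9*(24*a) = 216*a)
44340 - b(-156, -71) = 44340 - 216*(-156) = 44340 - 1*(-33696) = 44340 + 33696 = 78036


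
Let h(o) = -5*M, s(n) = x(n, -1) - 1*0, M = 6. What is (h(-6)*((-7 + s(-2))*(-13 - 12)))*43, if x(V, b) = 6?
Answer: -32250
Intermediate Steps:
s(n) = 6 (s(n) = 6 - 1*0 = 6 + 0 = 6)
h(o) = -30 (h(o) = -5*6 = -30)
(h(-6)*((-7 + s(-2))*(-13 - 12)))*43 = -30*(-7 + 6)*(-13 - 12)*43 = -(-30)*(-25)*43 = -30*25*43 = -750*43 = -32250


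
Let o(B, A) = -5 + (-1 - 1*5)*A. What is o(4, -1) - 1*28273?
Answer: -28272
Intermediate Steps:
o(B, A) = -5 - 6*A (o(B, A) = -5 + (-1 - 5)*A = -5 - 6*A)
o(4, -1) - 1*28273 = (-5 - 6*(-1)) - 1*28273 = (-5 + 6) - 28273 = 1 - 28273 = -28272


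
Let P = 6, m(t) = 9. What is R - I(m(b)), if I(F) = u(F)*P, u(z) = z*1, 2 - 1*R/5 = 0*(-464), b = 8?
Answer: -44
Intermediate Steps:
R = 10 (R = 10 - 0*(-464) = 10 - 5*0 = 10 + 0 = 10)
u(z) = z
I(F) = 6*F (I(F) = F*6 = 6*F)
R - I(m(b)) = 10 - 6*9 = 10 - 1*54 = 10 - 54 = -44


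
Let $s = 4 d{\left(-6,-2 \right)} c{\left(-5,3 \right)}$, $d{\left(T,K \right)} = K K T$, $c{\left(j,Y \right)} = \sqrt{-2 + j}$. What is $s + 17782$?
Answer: $17782 - 96 i \sqrt{7} \approx 17782.0 - 253.99 i$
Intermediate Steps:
$d{\left(T,K \right)} = T K^{2}$ ($d{\left(T,K \right)} = K^{2} T = T K^{2}$)
$s = - 96 i \sqrt{7}$ ($s = 4 \left(- 6 \left(-2\right)^{2}\right) \sqrt{-2 - 5} = 4 \left(\left(-6\right) 4\right) \sqrt{-7} = 4 \left(-24\right) i \sqrt{7} = - 96 i \sqrt{7} \approx - 253.99 i$)
$s + 17782 = - 96 i \sqrt{7} + 17782 = 17782 - 96 i \sqrt{7}$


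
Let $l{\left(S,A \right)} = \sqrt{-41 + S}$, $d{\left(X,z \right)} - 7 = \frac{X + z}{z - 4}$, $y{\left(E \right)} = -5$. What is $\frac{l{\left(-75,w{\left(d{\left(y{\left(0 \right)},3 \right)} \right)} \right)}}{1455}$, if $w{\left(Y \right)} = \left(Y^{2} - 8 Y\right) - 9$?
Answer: $\frac{2 i \sqrt{29}}{1455} \approx 0.0074023 i$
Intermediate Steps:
$d{\left(X,z \right)} = 7 + \frac{X + z}{-4 + z}$ ($d{\left(X,z \right)} = 7 + \frac{X + z}{z - 4} = 7 + \frac{X + z}{-4 + z}$)
$w{\left(Y \right)} = -9 + Y^{2} - 8 Y$
$\frac{l{\left(-75,w{\left(d{\left(y{\left(0 \right)},3 \right)} \right)} \right)}}{1455} = \frac{\sqrt{-41 - 75}}{1455} = \sqrt{-116} \cdot \frac{1}{1455} = 2 i \sqrt{29} \cdot \frac{1}{1455} = \frac{2 i \sqrt{29}}{1455}$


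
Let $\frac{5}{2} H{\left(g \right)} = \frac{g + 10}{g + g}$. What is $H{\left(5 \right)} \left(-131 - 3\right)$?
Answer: $- \frac{402}{5} \approx -80.4$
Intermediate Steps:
$H{\left(g \right)} = \frac{10 + g}{5 g}$ ($H{\left(g \right)} = \frac{2 \frac{g + 10}{g + g}}{5} = \frac{2 \frac{10 + g}{2 g}}{5} = \frac{10 + g}{5 g}$)
$H{\left(5 \right)} \left(-131 - 3\right) = \frac{10 + 5}{5 \cdot 5} \left(-131 - 3\right) = \frac{1}{5} \cdot \frac{1}{5} \cdot 15 \left(-134\right) = \frac{3}{5} \left(-134\right) = - \frac{402}{5}$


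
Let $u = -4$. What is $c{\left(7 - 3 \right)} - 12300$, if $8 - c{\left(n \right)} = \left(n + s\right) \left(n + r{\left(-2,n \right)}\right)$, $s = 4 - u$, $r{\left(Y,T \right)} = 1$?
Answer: $-12352$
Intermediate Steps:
$s = 8$ ($s = 4 - -4 = 4 + 4 = 8$)
$c{\left(n \right)} = 8 - \left(1 + n\right) \left(8 + n\right)$ ($c{\left(n \right)} = 8 - \left(n + 8\right) \left(n + 1\right) = 8 - \left(8 + n\right) \left(1 + n\right) = 8 - \left(1 + n\right) \left(8 + n\right)$)
$c{\left(7 - 3 \right)} - 12300 = \left(7 - 3\right) \left(-9 - \left(7 - 3\right)\right) - 12300 = 4 \left(-9 - 4\right) - 12300 = 4 \left(-13\right) - 12300 = -52 - 12300 = -12352$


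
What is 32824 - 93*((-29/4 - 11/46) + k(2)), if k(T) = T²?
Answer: 3049661/92 ≈ 33149.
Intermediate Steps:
32824 - 93*((-29/4 - 11/46) + k(2)) = 32824 - 93*((-29/4 - 11/46) + 2²) = 32824 - 93*((-29*¼ - 11*1/46) + 4) = 32824 - 93*((-29/4 - 11/46) + 4) = 32824 - 93*(-689/92 + 4) = 32824 - 93*(-321/92) = 32824 + 29853/92 = 3049661/92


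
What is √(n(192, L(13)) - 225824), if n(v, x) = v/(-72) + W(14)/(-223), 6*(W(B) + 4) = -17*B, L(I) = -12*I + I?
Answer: I*√11230124569/223 ≈ 475.21*I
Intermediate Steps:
L(I) = -11*I
W(B) = -4 - 17*B/6 (W(B) = -4 + (-17*B)/6 = -4 - 17*B/6)
n(v, x) = 131/669 - v/72 (n(v, x) = v/(-72) + (-4 - 17/6*14)/(-223) = v*(-1/72) + (-4 - 119/3)*(-1/223) = -v/72 - 131/3*(-1/223) = -v/72 + 131/669 = 131/669 - v/72)
√(n(192, L(13)) - 225824) = √((131/669 - 1/72*192) - 225824) = √((131/669 - 8/3) - 225824) = √(-551/223 - 225824) = √(-50359303/223) = I*√11230124569/223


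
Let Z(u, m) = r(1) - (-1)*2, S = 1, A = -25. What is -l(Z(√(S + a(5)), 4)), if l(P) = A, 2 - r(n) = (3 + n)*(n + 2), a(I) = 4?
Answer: 25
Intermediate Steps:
r(n) = 2 - (2 + n)*(3 + n) (r(n) = 2 - (3 + n)*(n + 2) = 2 - (3 + n)*(2 + n) = 2 - (2 + n)*(3 + n))
Z(u, m) = -8 (Z(u, m) = (-4 - 1*1² - 5*1) - (-1)*2 = (-4 - 1*1 - 5) - 1*(-2) = (-4 - 1 - 5) + 2 = -10 + 2 = -8)
l(P) = -25
-l(Z(√(S + a(5)), 4)) = -1*(-25) = 25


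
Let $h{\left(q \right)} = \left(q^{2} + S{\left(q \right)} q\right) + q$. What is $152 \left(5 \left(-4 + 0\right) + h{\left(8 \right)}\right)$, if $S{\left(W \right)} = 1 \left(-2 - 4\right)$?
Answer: $608$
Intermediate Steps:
$S{\left(W \right)} = -6$ ($S{\left(W \right)} = 1 \left(-6\right) = -6$)
$h{\left(q \right)} = q^{2} - 5 q$ ($h{\left(q \right)} = \left(q^{2} - 6 q\right) + q = q^{2} - 5 q$)
$152 \left(5 \left(-4 + 0\right) + h{\left(8 \right)}\right) = 152 \left(5 \left(-4 + 0\right) + 8 \left(-5 + 8\right)\right) = 152 \left(5 \left(-4\right) + 8 \cdot 3\right) = 152 \left(-20 + 24\right) = 152 \cdot 4 = 608$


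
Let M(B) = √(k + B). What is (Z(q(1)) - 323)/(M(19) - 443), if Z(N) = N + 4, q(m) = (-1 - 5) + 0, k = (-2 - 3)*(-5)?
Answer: 28795/39241 + 130*√11/39241 ≈ 0.74479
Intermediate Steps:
k = 25 (k = -5*(-5) = 25)
q(m) = -6 (q(m) = -6 + 0 = -6)
M(B) = √(25 + B)
Z(N) = 4 + N
(Z(q(1)) - 323)/(M(19) - 443) = ((4 - 6) - 323)/(√(25 + 19) - 443) = (-2 - 323)/(√44 - 443) = -325/(2*√11 - 443) = -325/(-443 + 2*√11)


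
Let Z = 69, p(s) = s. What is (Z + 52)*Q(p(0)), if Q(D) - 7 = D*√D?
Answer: 847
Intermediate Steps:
Q(D) = 7 + D^(3/2) (Q(D) = 7 + D*√D = 7 + D^(3/2))
(Z + 52)*Q(p(0)) = (69 + 52)*(7 + 0^(3/2)) = 121*(7 + 0) = 121*7 = 847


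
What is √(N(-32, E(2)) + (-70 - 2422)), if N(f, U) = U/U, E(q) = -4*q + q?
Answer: I*√2491 ≈ 49.91*I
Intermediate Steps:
E(q) = -3*q
N(f, U) = 1
√(N(-32, E(2)) + (-70 - 2422)) = √(1 + (-70 - 2422)) = √(1 - 2492) = √(-2491) = I*√2491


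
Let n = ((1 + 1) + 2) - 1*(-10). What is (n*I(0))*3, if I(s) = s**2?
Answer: 0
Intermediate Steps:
n = 14 (n = (2 + 2) + 10 = 4 + 10 = 14)
(n*I(0))*3 = (14*0**2)*3 = (14*0)*3 = 0*3 = 0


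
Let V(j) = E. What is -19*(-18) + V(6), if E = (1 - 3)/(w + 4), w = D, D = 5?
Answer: 3076/9 ≈ 341.78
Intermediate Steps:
w = 5
E = -2/9 (E = (1 - 3)/(5 + 4) = -2/9 ≈ -0.22222)
V(j) = -2/9
-19*(-18) + V(6) = -19*(-18) - 2/9 = 342 - 2/9 = 3076/9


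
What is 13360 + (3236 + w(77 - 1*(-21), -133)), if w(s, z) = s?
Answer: 16694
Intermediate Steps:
13360 + (3236 + w(77 - 1*(-21), -133)) = 13360 + (3236 + (77 - 1*(-21))) = 13360 + (3236 + (77 + 21)) = 13360 + (3236 + 98) = 13360 + 3334 = 16694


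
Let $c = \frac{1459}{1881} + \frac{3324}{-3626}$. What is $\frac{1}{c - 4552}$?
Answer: $- \frac{3410253}{15523952711} \approx -0.00021968$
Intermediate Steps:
$c = - \frac{481055}{3410253}$ ($c = 1459 \cdot \frac{1}{1881} + 3324 \left(- \frac{1}{3626}\right) = \frac{1459}{1881} - \frac{1662}{1813} = - \frac{481055}{3410253} \approx -0.14106$)
$\frac{1}{c - 4552} = \frac{1}{- \frac{481055}{3410253} - 4552} = \frac{1}{- \frac{15523952711}{3410253}} = - \frac{3410253}{15523952711}$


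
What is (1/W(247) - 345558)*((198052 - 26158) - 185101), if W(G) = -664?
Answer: 3030352925191/664 ≈ 4.5638e+9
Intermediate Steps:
(1/W(247) - 345558)*((198052 - 26158) - 185101) = (1/(-664) - 345558)*((198052 - 26158) - 185101) = (-1/664 - 345558)*(171894 - 185101) = -229450513/664*(-13207) = 3030352925191/664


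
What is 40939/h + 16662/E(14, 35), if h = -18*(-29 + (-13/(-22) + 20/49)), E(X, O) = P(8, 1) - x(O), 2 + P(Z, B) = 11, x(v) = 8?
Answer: 4548548351/271665 ≈ 16743.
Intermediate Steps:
P(Z, B) = 9 (P(Z, B) = -2 + 11 = 9)
E(X, O) = 1 (E(X, O) = 9 - 1*8 = 9 - 8 = 1)
h = 271665/539 (h = -18*(-29 + (-13*(-1/22) + 20*(1/49))) = -18*(-29 + (13/22 + 20/49)) = -18*(-29 + 1077/1078) = -18*(-30185/1078) = 271665/539 ≈ 504.02)
40939/h + 16662/E(14, 35) = 40939/(271665/539) + 16662/1 = 40939*(539/271665) + 16662*1 = 22066121/271665 + 16662 = 4548548351/271665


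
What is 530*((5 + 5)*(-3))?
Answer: -15900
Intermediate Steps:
530*((5 + 5)*(-3)) = 530*(10*(-3)) = 530*(-30) = -15900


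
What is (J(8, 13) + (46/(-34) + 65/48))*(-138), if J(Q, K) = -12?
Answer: 225193/136 ≈ 1655.8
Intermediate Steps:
(J(8, 13) + (46/(-34) + 65/48))*(-138) = (-12 + (46/(-34) + 65/48))*(-138) = (-12 + (46*(-1/34) + 65*(1/48)))*(-138) = (-12 + (-23/17 + 65/48))*(-138) = (-12 + 1/816)*(-138) = -9791/816*(-138) = 225193/136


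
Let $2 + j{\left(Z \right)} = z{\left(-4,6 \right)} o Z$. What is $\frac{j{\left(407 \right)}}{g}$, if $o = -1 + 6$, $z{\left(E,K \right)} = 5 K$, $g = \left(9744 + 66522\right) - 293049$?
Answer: $- \frac{61048}{216783} \approx -0.28161$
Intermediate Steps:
$g = -216783$ ($g = 76266 - 293049 = -216783$)
$o = 5$
$j{\left(Z \right)} = -2 + 150 Z$ ($j{\left(Z \right)} = -2 + 5 \cdot 6 \cdot 5 Z = -2 + 30 \cdot 5 Z = -2 + 150 Z$)
$\frac{j{\left(407 \right)}}{g} = \frac{-2 + 150 \cdot 407}{-216783} = \left(-2 + 61050\right) \left(- \frac{1}{216783}\right) = 61048 \left(- \frac{1}{216783}\right) = - \frac{61048}{216783}$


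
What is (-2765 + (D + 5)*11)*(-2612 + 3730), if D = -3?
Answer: -3066674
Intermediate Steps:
(-2765 + (D + 5)*11)*(-2612 + 3730) = (-2765 + (-3 + 5)*11)*(-2612 + 3730) = (-2765 + 2*11)*1118 = (-2765 + 22)*1118 = -2743*1118 = -3066674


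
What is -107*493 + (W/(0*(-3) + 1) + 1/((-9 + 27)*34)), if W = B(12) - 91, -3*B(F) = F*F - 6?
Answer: -32367455/612 ≈ -52888.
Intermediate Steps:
B(F) = 2 - F**2/3 (B(F) = -(F*F - 6)/3 = -(F**2 - 6)/3 = -(-6 + F**2)/3 = 2 - F**2/3)
W = -137 (W = (2 - 1/3*12**2) - 91 = (2 - 1/3*144) - 91 = (2 - 48) - 91 = -46 - 91 = -137)
-107*493 + (W/(0*(-3) + 1) + 1/((-9 + 27)*34)) = -107*493 + (-137/(0*(-3) + 1) + 1/((-9 + 27)*34)) = -52751 + (-137/(0 + 1) + (1/34)/18) = -52751 + (-137/1 + (1/18)*(1/34)) = -52751 + (-137*1 + 1/612) = -52751 + (-137 + 1/612) = -52751 - 83843/612 = -32367455/612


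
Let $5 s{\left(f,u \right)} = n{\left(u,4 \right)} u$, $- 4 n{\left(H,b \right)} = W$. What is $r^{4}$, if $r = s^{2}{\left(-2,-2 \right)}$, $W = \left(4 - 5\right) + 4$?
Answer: $\frac{6561}{100000000} \approx 6.561 \cdot 10^{-5}$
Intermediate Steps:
$W = 3$ ($W = -1 + 4 = 3$)
$n{\left(H,b \right)} = - \frac{3}{4}$ ($n{\left(H,b \right)} = \left(- \frac{1}{4}\right) 3 = - \frac{3}{4}$)
$s{\left(f,u \right)} = - \frac{3 u}{20}$ ($s{\left(f,u \right)} = \frac{\left(- \frac{3}{4}\right) u}{5} = - \frac{3 u}{20}$)
$r = \frac{9}{100}$ ($r = \left(\left(- \frac{3}{20}\right) \left(-2\right)\right)^{2} = \left(\frac{3}{10}\right)^{2} = \frac{9}{100} \approx 0.09$)
$r^{4} = \left(\frac{9}{100}\right)^{4} = \frac{6561}{100000000}$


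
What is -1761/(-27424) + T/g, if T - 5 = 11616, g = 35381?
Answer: 381000245/970288544 ≈ 0.39267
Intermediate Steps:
T = 11621 (T = 5 + 11616 = 11621)
-1761/(-27424) + T/g = -1761/(-27424) + 11621/35381 = -1761*(-1/27424) + 11621*(1/35381) = 1761/27424 + 11621/35381 = 381000245/970288544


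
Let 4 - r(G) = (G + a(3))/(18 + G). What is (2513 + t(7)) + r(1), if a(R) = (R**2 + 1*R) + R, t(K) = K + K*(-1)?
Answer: 47807/19 ≈ 2516.2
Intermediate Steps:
t(K) = 0 (t(K) = K - K = 0)
a(R) = R**2 + 2*R (a(R) = (R**2 + R) + R = (R + R**2) + R = R**2 + 2*R)
r(G) = 4 - (15 + G)/(18 + G) (r(G) = 4 - (G + 3*(2 + 3))/(18 + G) = 4 - (G + 3*5)/(18 + G) = 4 - (G + 15)/(18 + G) = 4 - (15 + G)/(18 + G))
(2513 + t(7)) + r(1) = (2513 + 0) + 3*(19 + 1)/(18 + 1) = 2513 + 3*20/19 = 2513 + 3*(1/19)*20 = 2513 + 60/19 = 47807/19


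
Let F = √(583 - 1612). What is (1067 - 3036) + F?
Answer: -1969 + 7*I*√21 ≈ -1969.0 + 32.078*I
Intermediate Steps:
F = 7*I*√21 (F = √(-1029) = 7*I*√21 ≈ 32.078*I)
(1067 - 3036) + F = (1067 - 3036) + 7*I*√21 = -1969 + 7*I*√21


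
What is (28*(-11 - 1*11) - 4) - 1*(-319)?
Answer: -301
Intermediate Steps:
(28*(-11 - 1*11) - 4) - 1*(-319) = (28*(-11 - 11) - 4) + 319 = (28*(-22) - 4) + 319 = (-616 - 4) + 319 = -620 + 319 = -301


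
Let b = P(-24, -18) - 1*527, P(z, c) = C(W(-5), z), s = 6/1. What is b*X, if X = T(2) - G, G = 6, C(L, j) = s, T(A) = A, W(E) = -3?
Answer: 2084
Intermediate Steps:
s = 6 (s = 6*1 = 6)
C(L, j) = 6
P(z, c) = 6
X = -4 (X = 2 - 1*6 = 2 - 6 = -4)
b = -521 (b = 6 - 1*527 = 6 - 527 = -521)
b*X = -521*(-4) = 2084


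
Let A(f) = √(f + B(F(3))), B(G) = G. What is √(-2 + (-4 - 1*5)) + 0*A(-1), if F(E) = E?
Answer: I*√11 ≈ 3.3166*I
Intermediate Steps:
A(f) = √(3 + f) (A(f) = √(f + 3) = √(3 + f))
√(-2 + (-4 - 1*5)) + 0*A(-1) = √(-2 + (-4 - 1*5)) + 0*√(3 - 1) = √(-2 + (-4 - 5)) + 0*√2 = √(-2 - 9) + 0 = √(-11) + 0 = I*√11 + 0 = I*√11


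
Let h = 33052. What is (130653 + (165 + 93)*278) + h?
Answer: 235429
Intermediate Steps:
(130653 + (165 + 93)*278) + h = (130653 + (165 + 93)*278) + 33052 = (130653 + 258*278) + 33052 = (130653 + 71724) + 33052 = 202377 + 33052 = 235429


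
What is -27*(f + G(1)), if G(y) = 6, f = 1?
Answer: -189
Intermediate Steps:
-27*(f + G(1)) = -27*(1 + 6) = -27*7 = -189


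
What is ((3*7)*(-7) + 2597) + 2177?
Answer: 4627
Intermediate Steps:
((3*7)*(-7) + 2597) + 2177 = (21*(-7) + 2597) + 2177 = (-147 + 2597) + 2177 = 2450 + 2177 = 4627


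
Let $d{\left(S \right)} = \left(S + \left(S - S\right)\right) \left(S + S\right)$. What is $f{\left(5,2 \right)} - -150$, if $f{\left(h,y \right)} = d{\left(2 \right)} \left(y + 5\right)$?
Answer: $206$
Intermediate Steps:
$d{\left(S \right)} = 2 S^{2}$ ($d{\left(S \right)} = \left(S + 0\right) 2 S = S 2 S = 2 S^{2}$)
$f{\left(h,y \right)} = 40 + 8 y$ ($f{\left(h,y \right)} = 2 \cdot 2^{2} \left(y + 5\right) = 2 \cdot 4 \left(5 + y\right) = 8 \left(5 + y\right) = 40 + 8 y$)
$f{\left(5,2 \right)} - -150 = \left(40 + 8 \cdot 2\right) - -150 = \left(40 + 16\right) + 150 = 56 + 150 = 206$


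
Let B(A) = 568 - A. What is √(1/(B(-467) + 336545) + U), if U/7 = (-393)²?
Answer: √30801833371350695/168790 ≈ 1039.8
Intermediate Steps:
U = 1081143 (U = 7*(-393)² = 7*154449 = 1081143)
√(1/(B(-467) + 336545) + U) = √(1/((568 - 1*(-467)) + 336545) + 1081143) = √(1/((568 + 467) + 336545) + 1081143) = √(1/(1035 + 336545) + 1081143) = √(1/337580 + 1081143) = √(364972253941/337580) = √30801833371350695/168790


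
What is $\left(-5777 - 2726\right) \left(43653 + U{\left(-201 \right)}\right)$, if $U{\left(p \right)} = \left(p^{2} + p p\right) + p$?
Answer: $-1056531762$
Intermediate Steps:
$U{\left(p \right)} = p + 2 p^{2}$ ($U{\left(p \right)} = \left(p^{2} + p^{2}\right) + p = 2 p^{2} + p = p + 2 p^{2}$)
$\left(-5777 - 2726\right) \left(43653 + U{\left(-201 \right)}\right) = \left(-5777 - 2726\right) \left(43653 - 201 \left(1 + 2 \left(-201\right)\right)\right) = - 8503 \left(43653 - 201 \left(1 - 402\right)\right) = - 8503 \left(43653 - -80601\right) = - 8503 \left(43653 + 80601\right) = \left(-8503\right) 124254 = -1056531762$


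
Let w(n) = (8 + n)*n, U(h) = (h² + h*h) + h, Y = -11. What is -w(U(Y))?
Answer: -55209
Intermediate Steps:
U(h) = h + 2*h² (U(h) = (h² + h²) + h = 2*h² + h = h + 2*h²)
w(n) = n*(8 + n)
-w(U(Y)) = -(-11*(1 + 2*(-11)))*(8 - 11*(1 + 2*(-11))) = -(-11*(1 - 22))*(8 - 11*(1 - 22)) = -(-11*(-21))*(8 - 11*(-21)) = -231*(8 + 231) = -231*239 = -1*55209 = -55209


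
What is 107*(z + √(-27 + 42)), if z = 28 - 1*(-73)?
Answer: 10807 + 107*√15 ≈ 11221.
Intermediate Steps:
z = 101 (z = 28 + 73 = 101)
107*(z + √(-27 + 42)) = 107*(101 + √(-27 + 42)) = 107*(101 + √15) = 10807 + 107*√15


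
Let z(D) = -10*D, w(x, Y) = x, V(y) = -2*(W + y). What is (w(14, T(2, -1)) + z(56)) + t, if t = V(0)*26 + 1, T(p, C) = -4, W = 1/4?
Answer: -558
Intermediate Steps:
W = 1/4 ≈ 0.25000
V(y) = -1/2 - 2*y (V(y) = -2*(1/4 + y) = -1/2 - 2*y)
t = -12 (t = (-1/2 - 2*0)*26 + 1 = (-1/2 + 0)*26 + 1 = -1/2*26 + 1 = -13 + 1 = -12)
(w(14, T(2, -1)) + z(56)) + t = (14 - 10*56) - 12 = (14 - 560) - 12 = -546 - 12 = -558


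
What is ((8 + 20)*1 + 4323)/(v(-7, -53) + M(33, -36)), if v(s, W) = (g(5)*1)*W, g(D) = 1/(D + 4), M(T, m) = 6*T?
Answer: 2061/91 ≈ 22.648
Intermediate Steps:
g(D) = 1/(4 + D)
v(s, W) = W/9 (v(s, W) = (1/(4 + 5))*W = (1/9)*W = ((1/9)*1)*W = W/9)
((8 + 20)*1 + 4323)/(v(-7, -53) + M(33, -36)) = ((8 + 20)*1 + 4323)/((1/9)*(-53) + 6*33) = (28*1 + 4323)/(-53/9 + 198) = (28 + 4323)/(1729/9) = 4351*(9/1729) = 2061/91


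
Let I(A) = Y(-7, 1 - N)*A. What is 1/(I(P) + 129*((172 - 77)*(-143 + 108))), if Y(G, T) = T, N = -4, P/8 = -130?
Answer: -1/434125 ≈ -2.3035e-6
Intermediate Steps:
P = -1040 (P = 8*(-130) = -1040)
I(A) = 5*A (I(A) = (1 - 1*(-4))*A = (1 + 4)*A = 5*A)
1/(I(P) + 129*((172 - 77)*(-143 + 108))) = 1/(5*(-1040) + 129*((172 - 77)*(-143 + 108))) = 1/(-5200 + 129*(95*(-35))) = 1/(-5200 + 129*(-3325)) = 1/(-5200 - 428925) = 1/(-434125) = -1/434125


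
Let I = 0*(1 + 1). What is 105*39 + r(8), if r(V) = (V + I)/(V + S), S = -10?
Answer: 4091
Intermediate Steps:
I = 0 (I = 0*2 = 0)
r(V) = V/(-10 + V) (r(V) = (V + 0)/(V - 10) = V/(-10 + V))
105*39 + r(8) = 105*39 + 8/(-10 + 8) = 4095 + 8/(-2) = 4095 + 8*(-½) = 4095 - 4 = 4091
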